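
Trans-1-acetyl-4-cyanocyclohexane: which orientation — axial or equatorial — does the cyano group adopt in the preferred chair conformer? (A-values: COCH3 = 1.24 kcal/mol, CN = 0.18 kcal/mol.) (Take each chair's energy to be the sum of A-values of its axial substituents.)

equatorial

C1 and C4 have opposite parity, so for the trans isomer the two substituents are e,e in one chair and a,a in the other.
Chair I (acetyl axial, cyano axial): E = 1.42 kcal/mol.
Chair II (acetyl equatorial, cyano equatorial): E = 0.00 kcal/mol.
Chair II is the more stable (lower-energy) conformer, and in that chair the cyano group is equatorial.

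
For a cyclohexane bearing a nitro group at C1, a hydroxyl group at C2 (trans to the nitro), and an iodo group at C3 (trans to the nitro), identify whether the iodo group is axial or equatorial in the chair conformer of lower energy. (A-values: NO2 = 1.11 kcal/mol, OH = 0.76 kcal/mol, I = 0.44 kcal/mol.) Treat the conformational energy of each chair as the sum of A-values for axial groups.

Chair I (nitro axial, hydroxyl axial, iodo equatorial): E = 1.87 kcal/mol.
Chair II (nitro equatorial, hydroxyl equatorial, iodo axial): E = 0.44 kcal/mol.
Chair II is the more stable (lower-energy) conformer, and in that chair the iodo group is axial.

axial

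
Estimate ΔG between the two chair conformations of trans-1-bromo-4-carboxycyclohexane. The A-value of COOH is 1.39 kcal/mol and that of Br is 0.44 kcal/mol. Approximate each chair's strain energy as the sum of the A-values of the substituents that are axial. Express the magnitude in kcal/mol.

C1 and C4 have opposite parity, so for the trans isomer the two substituents are e,e in one chair and a,a in the other.
Chair I (carboxyl axial, bromo axial): E = 1.83 kcal/mol.
Chair II (carboxyl equatorial, bromo equatorial): E = 0.00 kcal/mol.
ΔE = 1.83 − 0.00 = 1.83 kcal/mol; chair II is more stable.

1.83 kcal/mol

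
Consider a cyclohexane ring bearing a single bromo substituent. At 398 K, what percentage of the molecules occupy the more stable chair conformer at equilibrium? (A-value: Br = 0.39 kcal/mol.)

62.1%

One chair has the bromo group axial (E = 0.39 kcal/mol) and the other has it equatorial (E = 0).
ΔG = 0.39 kcal/mol between the two chairs.
K = exp(ΔG/RT) with R = 1.987×10⁻³ kcal mol⁻¹ K⁻¹ and T = 398 K gives K ≈ 1.64.
Fraction in the lower-energy chair = K/(K+1) = 62.1%.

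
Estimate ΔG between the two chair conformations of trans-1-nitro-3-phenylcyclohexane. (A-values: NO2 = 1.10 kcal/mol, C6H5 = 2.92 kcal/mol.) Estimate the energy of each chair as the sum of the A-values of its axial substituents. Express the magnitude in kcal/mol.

1.82 kcal/mol

C1 and C3 have the same parity, so for the trans isomer the two substituents are one axial and one equatorial in each chair.
Chair I (nitro axial, phenyl equatorial): E = 1.10 kcal/mol.
Chair II (nitro equatorial, phenyl axial): E = 2.92 kcal/mol.
ΔE = 2.92 − 1.10 = 1.82 kcal/mol; chair I is more stable.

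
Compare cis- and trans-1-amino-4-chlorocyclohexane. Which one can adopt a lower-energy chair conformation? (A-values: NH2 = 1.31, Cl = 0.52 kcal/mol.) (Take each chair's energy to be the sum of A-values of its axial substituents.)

trans

At 1,4 positions (parity opposite): cis → (a,e or e,a); trans → (e,e or a,a).
Best chair for cis: E = 0.52 kcal/mol; best chair for trans: E = 0.00 kcal/mol.
The trans isomer is lower by 0.52 kcal/mol.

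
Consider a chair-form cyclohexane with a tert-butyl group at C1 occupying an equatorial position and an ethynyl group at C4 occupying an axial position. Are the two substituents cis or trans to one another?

cis

C1 and C4 have opposite parity, so their axial bonds point in opposite directions.
With opposite-parity carbons, two substituents on the same face are one axial and one equatorial; opposite faces give both axial or both equatorial.
Here the groups are equatorial/axial → same face → cis.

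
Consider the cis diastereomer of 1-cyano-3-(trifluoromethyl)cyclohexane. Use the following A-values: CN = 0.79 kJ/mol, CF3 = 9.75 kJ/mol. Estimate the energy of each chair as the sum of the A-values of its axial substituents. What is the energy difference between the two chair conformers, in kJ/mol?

10.54 kJ/mol

C1 and C3 have the same parity, so for the cis isomer the two substituents are e,e in one chair and a,a in the other.
Chair I (cyano axial, trifluoromethyl axial): E = 10.54 kJ/mol.
Chair II (cyano equatorial, trifluoromethyl equatorial): E = 0.00 kJ/mol.
ΔE = 10.54 − 0.00 = 10.54 kJ/mol; chair II is more stable.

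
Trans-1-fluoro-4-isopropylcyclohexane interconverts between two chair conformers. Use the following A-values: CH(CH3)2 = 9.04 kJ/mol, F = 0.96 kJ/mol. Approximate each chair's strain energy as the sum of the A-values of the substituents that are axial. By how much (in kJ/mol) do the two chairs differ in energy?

10.00 kJ/mol

C1 and C4 have opposite parity, so for the trans isomer the two substituents are e,e in one chair and a,a in the other.
Chair I (isopropyl axial, fluoro axial): E = 10.00 kJ/mol.
Chair II (isopropyl equatorial, fluoro equatorial): E = 0.00 kJ/mol.
ΔE = 10.00 − 0.00 = 10.00 kJ/mol; chair II is more stable.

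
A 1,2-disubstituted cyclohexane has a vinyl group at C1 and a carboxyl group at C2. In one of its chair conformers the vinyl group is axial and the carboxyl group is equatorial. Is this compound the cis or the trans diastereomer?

C1 and C2 have opposite parity, so their axial bonds point in opposite directions.
With opposite-parity carbons, two substituents on the same face are one axial and one equatorial; opposite faces give both axial or both equatorial.
Here the groups are axial/equatorial → same face → cis.

cis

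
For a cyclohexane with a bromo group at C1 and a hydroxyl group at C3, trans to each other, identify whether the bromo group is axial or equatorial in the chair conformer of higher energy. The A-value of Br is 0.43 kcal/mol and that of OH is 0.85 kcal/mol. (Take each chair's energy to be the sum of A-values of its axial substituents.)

C1 and C3 have the same parity, so for the trans isomer the two substituents are one axial and one equatorial in each chair.
Chair I (bromo axial, hydroxyl equatorial): E = 0.43 kcal/mol.
Chair II (bromo equatorial, hydroxyl axial): E = 0.85 kcal/mol.
Chair II is the less stable (higher-energy) conformer, and in that chair the bromo group is equatorial.

equatorial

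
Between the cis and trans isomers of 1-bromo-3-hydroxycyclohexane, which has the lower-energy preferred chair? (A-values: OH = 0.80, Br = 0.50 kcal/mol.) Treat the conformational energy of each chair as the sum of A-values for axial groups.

At 1,3 positions (parity same): cis → (e,e or a,a); trans → (a,e or e,a).
Best chair for cis: E = 0.00 kcal/mol; best chair for trans: E = 0.50 kcal/mol.
The cis isomer is lower by 0.50 kcal/mol.

cis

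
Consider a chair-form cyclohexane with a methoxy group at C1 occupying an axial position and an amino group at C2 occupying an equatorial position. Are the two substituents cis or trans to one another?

cis

C1 and C2 have opposite parity, so their axial bonds point in opposite directions.
With opposite-parity carbons, two substituents on the same face are one axial and one equatorial; opposite faces give both axial or both equatorial.
Here the groups are axial/equatorial → same face → cis.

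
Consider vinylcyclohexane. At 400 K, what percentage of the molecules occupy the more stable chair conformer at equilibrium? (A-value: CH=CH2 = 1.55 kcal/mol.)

One chair has the vinyl group axial (E = 1.55 kcal/mol) and the other has it equatorial (E = 0).
ΔG = 1.55 kcal/mol between the two chairs.
K = exp(ΔG/RT) with R = 1.987×10⁻³ kcal mol⁻¹ K⁻¹ and T = 400 K gives K ≈ 7.03.
Fraction in the lower-energy chair = K/(K+1) = 87.5%.

87.5%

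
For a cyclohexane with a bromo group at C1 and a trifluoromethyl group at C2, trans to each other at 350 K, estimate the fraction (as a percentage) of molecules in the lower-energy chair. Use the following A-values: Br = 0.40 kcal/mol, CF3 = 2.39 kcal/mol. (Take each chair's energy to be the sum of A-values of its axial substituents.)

98.2%

C1 and C2 have opposite parity, so for the trans isomer the two substituents are e,e in one chair and a,a in the other.
Chair I (bromo axial, trifluoromethyl axial): E = 2.79 kcal/mol; chair II (bromo equatorial, trifluoromethyl equatorial): E = 0.00 kcal/mol.
ΔG = 2.79 kcal/mol between the two chairs.
K = exp(ΔG/RT) with R = 1.987×10⁻³ kcal mol⁻¹ K⁻¹ and T = 350 K gives K ≈ 55.2.
Fraction in the lower-energy chair = K/(K+1) = 98.2%.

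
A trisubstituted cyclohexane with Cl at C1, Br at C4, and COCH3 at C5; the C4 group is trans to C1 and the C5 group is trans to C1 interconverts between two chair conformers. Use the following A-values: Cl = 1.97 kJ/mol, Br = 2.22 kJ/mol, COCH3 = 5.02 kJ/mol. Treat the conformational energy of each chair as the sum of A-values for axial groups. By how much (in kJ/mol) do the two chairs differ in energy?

Chair I (chloro axial, bromo axial, acetyl equatorial): E = 4.19 kJ/mol.
Chair II (chloro equatorial, bromo equatorial, acetyl axial): E = 5.02 kJ/mol.
ΔE = 5.02 − 4.19 = 0.83 kJ/mol; chair I is more stable.

0.83 kJ/mol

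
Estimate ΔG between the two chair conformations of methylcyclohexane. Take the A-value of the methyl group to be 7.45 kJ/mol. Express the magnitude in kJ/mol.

7.45 kJ/mol

A monosubstituted cyclohexane has one chair with the methyl group axial (E = A = 7.45 kJ/mol) and one with it equatorial (E = 0).
ΔE = 7.45 − 0 = 7.45 kJ/mol.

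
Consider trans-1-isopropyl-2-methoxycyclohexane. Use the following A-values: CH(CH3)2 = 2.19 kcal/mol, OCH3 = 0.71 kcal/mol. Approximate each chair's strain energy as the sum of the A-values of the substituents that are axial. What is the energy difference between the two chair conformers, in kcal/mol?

C1 and C2 have opposite parity, so for the trans isomer the two substituents are e,e in one chair and a,a in the other.
Chair I (isopropyl axial, methoxy axial): E = 2.90 kcal/mol.
Chair II (isopropyl equatorial, methoxy equatorial): E = 0.00 kcal/mol.
ΔE = 2.90 − 0.00 = 2.90 kcal/mol; chair II is more stable.

2.90 kcal/mol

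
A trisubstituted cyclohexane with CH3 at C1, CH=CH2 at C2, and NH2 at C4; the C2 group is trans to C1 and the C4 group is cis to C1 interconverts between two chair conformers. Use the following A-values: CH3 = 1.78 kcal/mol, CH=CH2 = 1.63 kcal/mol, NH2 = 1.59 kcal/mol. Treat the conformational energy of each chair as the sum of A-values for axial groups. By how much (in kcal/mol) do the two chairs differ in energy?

Chair I (methyl axial, vinyl axial, amino equatorial): E = 3.41 kcal/mol.
Chair II (methyl equatorial, vinyl equatorial, amino axial): E = 1.59 kcal/mol.
ΔE = 3.41 − 1.59 = 1.82 kcal/mol; chair II is more stable.

1.82 kcal/mol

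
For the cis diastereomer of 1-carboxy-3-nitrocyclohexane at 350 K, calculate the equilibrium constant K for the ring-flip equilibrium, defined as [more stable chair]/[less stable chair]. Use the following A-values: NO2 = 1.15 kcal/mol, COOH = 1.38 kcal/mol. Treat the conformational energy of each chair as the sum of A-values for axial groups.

C1 and C3 have the same parity, so for the cis isomer the two substituents are e,e in one chair and a,a in the other.
Chair I (nitro axial, carboxyl axial): E = 2.53 kcal/mol; chair II (nitro equatorial, carboxyl equatorial): E = 0.00 kcal/mol.
ΔG = 2.53 kcal/mol between the two chairs.
K = exp(ΔG/RT) with R = 1.987×10⁻³ kcal mol⁻¹ K⁻¹ and T = 350 K gives K ≈ 38.

K ≈ 38.0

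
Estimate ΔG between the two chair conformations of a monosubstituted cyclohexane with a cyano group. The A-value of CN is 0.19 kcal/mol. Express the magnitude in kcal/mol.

0.19 kcal/mol

A monosubstituted cyclohexane has one chair with the cyano group axial (E = A = 0.19 kcal/mol) and one with it equatorial (E = 0).
ΔE = 0.19 − 0 = 0.19 kcal/mol.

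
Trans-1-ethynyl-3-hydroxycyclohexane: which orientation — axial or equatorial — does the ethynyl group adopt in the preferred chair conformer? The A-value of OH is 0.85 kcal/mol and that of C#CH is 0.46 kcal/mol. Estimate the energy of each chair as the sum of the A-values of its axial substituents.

C1 and C3 have the same parity, so for the trans isomer the two substituents are one axial and one equatorial in each chair.
Chair I (hydroxyl axial, ethynyl equatorial): E = 0.85 kcal/mol.
Chair II (hydroxyl equatorial, ethynyl axial): E = 0.46 kcal/mol.
Chair II is the more stable (lower-energy) conformer, and in that chair the ethynyl group is axial.

axial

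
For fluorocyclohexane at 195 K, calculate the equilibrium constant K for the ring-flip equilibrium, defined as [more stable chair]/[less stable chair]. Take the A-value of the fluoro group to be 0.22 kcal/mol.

One chair has the fluoro group axial (E = 0.22 kcal/mol) and the other has it equatorial (E = 0).
ΔG = 0.22 kcal/mol between the two chairs.
K = exp(ΔG/RT) with R = 1.987×10⁻³ kcal mol⁻¹ K⁻¹ and T = 195 K gives K ≈ 1.76.

K ≈ 1.76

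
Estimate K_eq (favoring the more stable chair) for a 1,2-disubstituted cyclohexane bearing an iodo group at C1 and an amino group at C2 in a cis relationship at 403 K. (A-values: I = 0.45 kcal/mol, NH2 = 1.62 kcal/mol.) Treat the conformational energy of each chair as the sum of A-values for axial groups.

K ≈ 4.31

C1 and C2 have opposite parity, so for the cis isomer the two substituents are one axial and one equatorial in each chair.
Chair I (iodo axial, amino equatorial): E = 0.45 kcal/mol; chair II (iodo equatorial, amino axial): E = 1.62 kcal/mol.
ΔG = 1.17 kcal/mol between the two chairs.
K = exp(ΔG/RT) with R = 1.987×10⁻³ kcal mol⁻¹ K⁻¹ and T = 403 K gives K ≈ 4.31.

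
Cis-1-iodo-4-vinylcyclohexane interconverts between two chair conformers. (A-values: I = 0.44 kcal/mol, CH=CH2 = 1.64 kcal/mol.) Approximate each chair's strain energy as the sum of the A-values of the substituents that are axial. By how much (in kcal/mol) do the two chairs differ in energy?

C1 and C4 have opposite parity, so for the cis isomer the two substituents are one axial and one equatorial in each chair.
Chair I (iodo axial, vinyl equatorial): E = 0.44 kcal/mol.
Chair II (iodo equatorial, vinyl axial): E = 1.64 kcal/mol.
ΔE = 1.64 − 0.44 = 1.20 kcal/mol; chair I is more stable.

1.20 kcal/mol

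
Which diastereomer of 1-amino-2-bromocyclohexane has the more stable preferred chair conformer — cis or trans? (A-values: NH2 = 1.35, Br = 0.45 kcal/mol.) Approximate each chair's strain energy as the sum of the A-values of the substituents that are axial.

At 1,2 positions (parity opposite): cis → (a,e or e,a); trans → (e,e or a,a).
Best chair for cis: E = 0.45 kcal/mol; best chair for trans: E = 0.00 kcal/mol.
The trans isomer is lower by 0.45 kcal/mol.

trans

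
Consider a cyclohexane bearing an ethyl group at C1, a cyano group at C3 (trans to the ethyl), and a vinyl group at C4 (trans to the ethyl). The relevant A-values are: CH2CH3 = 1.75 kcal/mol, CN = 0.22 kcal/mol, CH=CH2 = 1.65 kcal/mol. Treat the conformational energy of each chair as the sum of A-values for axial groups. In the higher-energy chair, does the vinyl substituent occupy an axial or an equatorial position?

axial

Chair I (ethyl axial, cyano equatorial, vinyl axial): E = 3.40 kcal/mol.
Chair II (ethyl equatorial, cyano axial, vinyl equatorial): E = 0.22 kcal/mol.
Chair I is the less stable (higher-energy) conformer, and in that chair the vinyl group is axial.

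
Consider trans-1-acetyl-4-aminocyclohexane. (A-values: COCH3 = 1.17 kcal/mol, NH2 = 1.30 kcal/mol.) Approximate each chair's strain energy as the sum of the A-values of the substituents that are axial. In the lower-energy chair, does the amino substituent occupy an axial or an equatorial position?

C1 and C4 have opposite parity, so for the trans isomer the two substituents are e,e in one chair and a,a in the other.
Chair I (acetyl axial, amino axial): E = 2.47 kcal/mol.
Chair II (acetyl equatorial, amino equatorial): E = 0.00 kcal/mol.
Chair II is the more stable (lower-energy) conformer, and in that chair the amino group is equatorial.

equatorial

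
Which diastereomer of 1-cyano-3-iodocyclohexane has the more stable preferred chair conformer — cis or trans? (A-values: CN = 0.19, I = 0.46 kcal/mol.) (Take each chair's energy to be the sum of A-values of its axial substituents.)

cis

At 1,3 positions (parity same): cis → (e,e or a,a); trans → (a,e or e,a).
Best chair for cis: E = 0.00 kcal/mol; best chair for trans: E = 0.19 kcal/mol.
The cis isomer is lower by 0.19 kcal/mol.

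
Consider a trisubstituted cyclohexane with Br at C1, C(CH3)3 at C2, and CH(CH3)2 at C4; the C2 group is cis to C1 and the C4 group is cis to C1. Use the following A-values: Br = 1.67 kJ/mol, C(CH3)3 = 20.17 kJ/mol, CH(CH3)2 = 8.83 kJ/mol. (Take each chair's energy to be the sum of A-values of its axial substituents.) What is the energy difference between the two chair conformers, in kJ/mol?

27.33 kJ/mol

Chair I (bromo axial, tert-butyl equatorial, isopropyl equatorial): E = 1.67 kJ/mol.
Chair II (bromo equatorial, tert-butyl axial, isopropyl axial): E = 29.00 kJ/mol.
ΔE = 29.00 − 1.67 = 27.33 kJ/mol; chair I is more stable.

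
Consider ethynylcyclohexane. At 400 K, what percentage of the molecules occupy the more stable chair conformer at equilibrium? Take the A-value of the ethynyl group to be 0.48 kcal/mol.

One chair has the ethynyl group axial (E = 0.48 kcal/mol) and the other has it equatorial (E = 0).
ΔG = 0.48 kcal/mol between the two chairs.
K = exp(ΔG/RT) with R = 1.987×10⁻³ kcal mol⁻¹ K⁻¹ and T = 400 K gives K ≈ 1.83.
Fraction in the lower-energy chair = K/(K+1) = 64.7%.

64.7%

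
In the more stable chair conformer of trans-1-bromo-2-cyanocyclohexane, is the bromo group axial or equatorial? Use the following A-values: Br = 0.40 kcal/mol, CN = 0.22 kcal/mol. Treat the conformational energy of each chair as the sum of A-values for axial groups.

C1 and C2 have opposite parity, so for the trans isomer the two substituents are e,e in one chair and a,a in the other.
Chair I (bromo axial, cyano axial): E = 0.62 kcal/mol.
Chair II (bromo equatorial, cyano equatorial): E = 0.00 kcal/mol.
Chair II is the more stable (lower-energy) conformer, and in that chair the bromo group is equatorial.

equatorial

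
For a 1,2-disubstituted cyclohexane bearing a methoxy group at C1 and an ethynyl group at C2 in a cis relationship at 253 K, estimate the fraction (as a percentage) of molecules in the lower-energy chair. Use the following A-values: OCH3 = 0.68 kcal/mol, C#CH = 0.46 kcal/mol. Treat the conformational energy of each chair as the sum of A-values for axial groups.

60.8%

C1 and C2 have opposite parity, so for the cis isomer the two substituents are one axial and one equatorial in each chair.
Chair I (methoxy axial, ethynyl equatorial): E = 0.68 kcal/mol; chair II (methoxy equatorial, ethynyl axial): E = 0.46 kcal/mol.
ΔG = 0.22 kcal/mol between the two chairs.
K = exp(ΔG/RT) with R = 1.987×10⁻³ kcal mol⁻¹ K⁻¹ and T = 253 K gives K ≈ 1.55.
Fraction in the lower-energy chair = K/(K+1) = 60.8%.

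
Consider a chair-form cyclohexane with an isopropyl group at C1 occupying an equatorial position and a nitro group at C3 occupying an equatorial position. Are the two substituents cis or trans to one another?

cis

C1 and C3 have the same parity, so their axial bonds point in the same direction.
With same-parity carbons, two substituents on the same face are both axial or both equatorial; opposite faces give one of each.
Here the groups are equatorial/equatorial → same face → cis.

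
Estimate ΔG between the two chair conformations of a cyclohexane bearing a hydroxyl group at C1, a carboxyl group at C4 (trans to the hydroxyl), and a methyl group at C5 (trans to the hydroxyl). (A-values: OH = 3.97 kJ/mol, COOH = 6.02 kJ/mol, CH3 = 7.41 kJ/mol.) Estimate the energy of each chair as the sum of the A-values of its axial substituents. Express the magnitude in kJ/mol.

2.58 kJ/mol

Chair I (hydroxyl axial, carboxyl axial, methyl equatorial): E = 9.99 kJ/mol.
Chair II (hydroxyl equatorial, carboxyl equatorial, methyl axial): E = 7.41 kJ/mol.
ΔE = 9.99 − 7.41 = 2.58 kJ/mol; chair II is more stable.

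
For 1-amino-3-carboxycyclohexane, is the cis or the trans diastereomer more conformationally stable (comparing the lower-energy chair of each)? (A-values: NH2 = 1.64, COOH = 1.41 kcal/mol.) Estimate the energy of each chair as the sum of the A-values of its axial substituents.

At 1,3 positions (parity same): cis → (e,e or a,a); trans → (a,e or e,a).
Best chair for cis: E = 0.00 kcal/mol; best chair for trans: E = 1.41 kcal/mol.
The cis isomer is lower by 1.41 kcal/mol.

cis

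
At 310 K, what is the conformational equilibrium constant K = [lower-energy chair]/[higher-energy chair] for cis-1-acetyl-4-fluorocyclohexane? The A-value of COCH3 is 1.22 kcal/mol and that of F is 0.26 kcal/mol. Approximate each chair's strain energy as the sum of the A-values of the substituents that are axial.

K ≈ 4.75

C1 and C4 have opposite parity, so for the cis isomer the two substituents are one axial and one equatorial in each chair.
Chair I (acetyl axial, fluoro equatorial): E = 1.22 kcal/mol; chair II (acetyl equatorial, fluoro axial): E = 0.26 kcal/mol.
ΔG = 0.96 kcal/mol between the two chairs.
K = exp(ΔG/RT) with R = 1.987×10⁻³ kcal mol⁻¹ K⁻¹ and T = 310 K gives K ≈ 4.75.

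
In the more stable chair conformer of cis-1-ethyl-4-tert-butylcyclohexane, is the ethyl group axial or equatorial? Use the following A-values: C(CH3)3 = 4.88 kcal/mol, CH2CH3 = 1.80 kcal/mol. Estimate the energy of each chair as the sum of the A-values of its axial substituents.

C1 and C4 have opposite parity, so for the cis isomer the two substituents are one axial and one equatorial in each chair.
Chair I (tert-butyl axial, ethyl equatorial): E = 4.88 kcal/mol.
Chair II (tert-butyl equatorial, ethyl axial): E = 1.80 kcal/mol.
Chair II is the more stable (lower-energy) conformer, and in that chair the ethyl group is axial.

axial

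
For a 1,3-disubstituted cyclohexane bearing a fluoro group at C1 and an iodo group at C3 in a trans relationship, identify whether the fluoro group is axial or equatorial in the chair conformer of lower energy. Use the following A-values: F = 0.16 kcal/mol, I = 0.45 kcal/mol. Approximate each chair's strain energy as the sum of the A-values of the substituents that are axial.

C1 and C3 have the same parity, so for the trans isomer the two substituents are one axial and one equatorial in each chair.
Chair I (fluoro axial, iodo equatorial): E = 0.16 kcal/mol.
Chair II (fluoro equatorial, iodo axial): E = 0.45 kcal/mol.
Chair I is the more stable (lower-energy) conformer, and in that chair the fluoro group is axial.

axial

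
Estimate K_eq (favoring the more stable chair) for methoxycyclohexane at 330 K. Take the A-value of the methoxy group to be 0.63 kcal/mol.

K ≈ 2.61

One chair has the methoxy group axial (E = 0.63 kcal/mol) and the other has it equatorial (E = 0).
ΔG = 0.63 kcal/mol between the two chairs.
K = exp(ΔG/RT) with R = 1.987×10⁻³ kcal mol⁻¹ K⁻¹ and T = 330 K gives K ≈ 2.61.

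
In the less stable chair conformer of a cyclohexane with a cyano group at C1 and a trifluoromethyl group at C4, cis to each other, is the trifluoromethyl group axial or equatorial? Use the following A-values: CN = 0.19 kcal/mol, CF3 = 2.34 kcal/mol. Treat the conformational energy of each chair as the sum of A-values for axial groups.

axial

C1 and C4 have opposite parity, so for the cis isomer the two substituents are one axial and one equatorial in each chair.
Chair I (cyano axial, trifluoromethyl equatorial): E = 0.19 kcal/mol.
Chair II (cyano equatorial, trifluoromethyl axial): E = 2.34 kcal/mol.
Chair II is the less stable (higher-energy) conformer, and in that chair the trifluoromethyl group is axial.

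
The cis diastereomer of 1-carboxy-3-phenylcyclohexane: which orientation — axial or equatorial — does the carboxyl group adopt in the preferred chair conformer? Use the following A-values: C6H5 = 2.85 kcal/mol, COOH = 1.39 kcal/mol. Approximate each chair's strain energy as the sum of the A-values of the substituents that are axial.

C1 and C3 have the same parity, so for the cis isomer the two substituents are e,e in one chair and a,a in the other.
Chair I (phenyl axial, carboxyl axial): E = 4.24 kcal/mol.
Chair II (phenyl equatorial, carboxyl equatorial): E = 0.00 kcal/mol.
Chair II is the more stable (lower-energy) conformer, and in that chair the carboxyl group is equatorial.

equatorial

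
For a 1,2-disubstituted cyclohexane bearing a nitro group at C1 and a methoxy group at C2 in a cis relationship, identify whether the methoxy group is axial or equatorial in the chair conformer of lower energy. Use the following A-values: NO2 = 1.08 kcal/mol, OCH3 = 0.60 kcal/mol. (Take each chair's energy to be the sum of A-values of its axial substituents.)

axial

C1 and C2 have opposite parity, so for the cis isomer the two substituents are one axial and one equatorial in each chair.
Chair I (nitro axial, methoxy equatorial): E = 1.08 kcal/mol.
Chair II (nitro equatorial, methoxy axial): E = 0.60 kcal/mol.
Chair II is the more stable (lower-energy) conformer, and in that chair the methoxy group is axial.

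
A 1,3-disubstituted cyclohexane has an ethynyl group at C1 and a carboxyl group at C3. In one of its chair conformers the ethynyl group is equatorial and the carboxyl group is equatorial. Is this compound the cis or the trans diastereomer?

C1 and C3 have the same parity, so their axial bonds point in the same direction.
With same-parity carbons, two substituents on the same face are both axial or both equatorial; opposite faces give one of each.
Here the groups are equatorial/equatorial → same face → cis.

cis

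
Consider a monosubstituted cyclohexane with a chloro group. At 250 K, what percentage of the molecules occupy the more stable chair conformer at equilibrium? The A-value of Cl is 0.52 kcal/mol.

74.0%

One chair has the chloro group axial (E = 0.52 kcal/mol) and the other has it equatorial (E = 0).
ΔG = 0.52 kcal/mol between the two chairs.
K = exp(ΔG/RT) with R = 1.987×10⁻³ kcal mol⁻¹ K⁻¹ and T = 250 K gives K ≈ 2.85.
Fraction in the lower-energy chair = K/(K+1) = 74.0%.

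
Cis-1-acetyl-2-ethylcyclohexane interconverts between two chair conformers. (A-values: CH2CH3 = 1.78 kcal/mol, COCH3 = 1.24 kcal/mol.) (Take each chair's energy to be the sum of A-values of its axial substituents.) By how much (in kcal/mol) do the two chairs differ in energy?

C1 and C2 have opposite parity, so for the cis isomer the two substituents are one axial and one equatorial in each chair.
Chair I (ethyl axial, acetyl equatorial): E = 1.78 kcal/mol.
Chair II (ethyl equatorial, acetyl axial): E = 1.24 kcal/mol.
ΔE = 1.78 − 1.24 = 0.54 kcal/mol; chair II is more stable.

0.54 kcal/mol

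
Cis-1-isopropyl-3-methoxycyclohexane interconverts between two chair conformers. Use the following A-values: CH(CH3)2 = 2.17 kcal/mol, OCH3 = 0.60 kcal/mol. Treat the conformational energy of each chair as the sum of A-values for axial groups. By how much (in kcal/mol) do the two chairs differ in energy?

2.77 kcal/mol

C1 and C3 have the same parity, so for the cis isomer the two substituents are e,e in one chair and a,a in the other.
Chair I (isopropyl axial, methoxy axial): E = 2.77 kcal/mol.
Chair II (isopropyl equatorial, methoxy equatorial): E = 0.00 kcal/mol.
ΔE = 2.77 − 0.00 = 2.77 kcal/mol; chair II is more stable.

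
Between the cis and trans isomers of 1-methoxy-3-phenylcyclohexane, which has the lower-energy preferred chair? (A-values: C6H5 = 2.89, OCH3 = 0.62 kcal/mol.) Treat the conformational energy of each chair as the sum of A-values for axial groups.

At 1,3 positions (parity same): cis → (e,e or a,a); trans → (a,e or e,a).
Best chair for cis: E = 0.00 kcal/mol; best chair for trans: E = 0.62 kcal/mol.
The cis isomer is lower by 0.62 kcal/mol.

cis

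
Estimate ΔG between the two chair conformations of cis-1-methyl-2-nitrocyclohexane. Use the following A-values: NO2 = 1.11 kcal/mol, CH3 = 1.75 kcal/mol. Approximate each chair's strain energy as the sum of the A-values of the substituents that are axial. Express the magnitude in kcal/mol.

0.64 kcal/mol

C1 and C2 have opposite parity, so for the cis isomer the two substituents are one axial and one equatorial in each chair.
Chair I (nitro axial, methyl equatorial): E = 1.11 kcal/mol.
Chair II (nitro equatorial, methyl axial): E = 1.75 kcal/mol.
ΔE = 1.75 − 1.11 = 0.64 kcal/mol; chair I is more stable.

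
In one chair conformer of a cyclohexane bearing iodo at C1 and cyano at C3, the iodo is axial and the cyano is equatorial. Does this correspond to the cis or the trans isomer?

C1 and C3 have the same parity, so their axial bonds point in the same direction.
With same-parity carbons, two substituents on the same face are both axial or both equatorial; opposite faces give one of each.
Here the groups are axial/equatorial → opposite face → trans.

trans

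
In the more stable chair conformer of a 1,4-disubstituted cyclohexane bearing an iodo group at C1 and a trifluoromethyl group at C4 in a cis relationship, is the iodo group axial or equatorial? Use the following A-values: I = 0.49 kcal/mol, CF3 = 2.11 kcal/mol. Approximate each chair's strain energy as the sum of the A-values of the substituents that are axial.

axial

C1 and C4 have opposite parity, so for the cis isomer the two substituents are one axial and one equatorial in each chair.
Chair I (iodo axial, trifluoromethyl equatorial): E = 0.49 kcal/mol.
Chair II (iodo equatorial, trifluoromethyl axial): E = 2.11 kcal/mol.
Chair I is the more stable (lower-energy) conformer, and in that chair the iodo group is axial.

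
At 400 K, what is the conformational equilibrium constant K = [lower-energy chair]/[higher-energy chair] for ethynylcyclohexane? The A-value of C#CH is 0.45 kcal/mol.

K ≈ 1.76

One chair has the ethynyl group axial (E = 0.45 kcal/mol) and the other has it equatorial (E = 0).
ΔG = 0.45 kcal/mol between the two chairs.
K = exp(ΔG/RT) with R = 1.987×10⁻³ kcal mol⁻¹ K⁻¹ and T = 400 K gives K ≈ 1.76.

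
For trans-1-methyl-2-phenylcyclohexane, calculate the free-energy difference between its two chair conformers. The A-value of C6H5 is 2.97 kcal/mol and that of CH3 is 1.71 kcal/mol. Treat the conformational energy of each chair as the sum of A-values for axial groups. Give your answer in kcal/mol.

C1 and C2 have opposite parity, so for the trans isomer the two substituents are e,e in one chair and a,a in the other.
Chair I (phenyl axial, methyl axial): E = 4.68 kcal/mol.
Chair II (phenyl equatorial, methyl equatorial): E = 0.00 kcal/mol.
ΔE = 4.68 − 0.00 = 4.68 kcal/mol; chair II is more stable.

4.68 kcal/mol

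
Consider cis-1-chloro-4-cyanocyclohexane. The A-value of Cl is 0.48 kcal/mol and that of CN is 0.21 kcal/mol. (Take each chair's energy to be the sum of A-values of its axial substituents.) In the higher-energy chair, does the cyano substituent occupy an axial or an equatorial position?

C1 and C4 have opposite parity, so for the cis isomer the two substituents are one axial and one equatorial in each chair.
Chair I (chloro axial, cyano equatorial): E = 0.48 kcal/mol.
Chair II (chloro equatorial, cyano axial): E = 0.21 kcal/mol.
Chair I is the less stable (higher-energy) conformer, and in that chair the cyano group is equatorial.

equatorial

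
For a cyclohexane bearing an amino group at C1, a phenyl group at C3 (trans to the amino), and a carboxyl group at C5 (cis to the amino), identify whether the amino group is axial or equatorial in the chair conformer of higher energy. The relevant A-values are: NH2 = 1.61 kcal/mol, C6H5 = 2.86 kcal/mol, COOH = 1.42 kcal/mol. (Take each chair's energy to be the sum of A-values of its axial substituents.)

Chair I (amino axial, phenyl equatorial, carboxyl axial): E = 3.03 kcal/mol.
Chair II (amino equatorial, phenyl axial, carboxyl equatorial): E = 2.86 kcal/mol.
Chair I is the less stable (higher-energy) conformer, and in that chair the amino group is axial.

axial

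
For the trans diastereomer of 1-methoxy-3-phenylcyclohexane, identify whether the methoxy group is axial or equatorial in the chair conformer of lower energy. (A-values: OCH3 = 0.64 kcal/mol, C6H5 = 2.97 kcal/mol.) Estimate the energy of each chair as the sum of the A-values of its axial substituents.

C1 and C3 have the same parity, so for the trans isomer the two substituents are one axial and one equatorial in each chair.
Chair I (methoxy axial, phenyl equatorial): E = 0.64 kcal/mol.
Chair II (methoxy equatorial, phenyl axial): E = 2.97 kcal/mol.
Chair I is the more stable (lower-energy) conformer, and in that chair the methoxy group is axial.

axial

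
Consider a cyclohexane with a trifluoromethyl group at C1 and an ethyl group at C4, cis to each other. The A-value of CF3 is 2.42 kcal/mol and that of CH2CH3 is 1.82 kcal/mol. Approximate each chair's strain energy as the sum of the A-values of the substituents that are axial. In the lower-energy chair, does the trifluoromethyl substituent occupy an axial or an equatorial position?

C1 and C4 have opposite parity, so for the cis isomer the two substituents are one axial and one equatorial in each chair.
Chair I (trifluoromethyl axial, ethyl equatorial): E = 2.42 kcal/mol.
Chair II (trifluoromethyl equatorial, ethyl axial): E = 1.82 kcal/mol.
Chair II is the more stable (lower-energy) conformer, and in that chair the trifluoromethyl group is equatorial.

equatorial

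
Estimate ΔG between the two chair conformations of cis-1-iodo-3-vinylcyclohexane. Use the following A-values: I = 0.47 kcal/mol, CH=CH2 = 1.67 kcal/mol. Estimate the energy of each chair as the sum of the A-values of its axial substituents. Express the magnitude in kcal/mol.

C1 and C3 have the same parity, so for the cis isomer the two substituents are e,e in one chair and a,a in the other.
Chair I (iodo axial, vinyl axial): E = 2.14 kcal/mol.
Chair II (iodo equatorial, vinyl equatorial): E = 0.00 kcal/mol.
ΔE = 2.14 − 0.00 = 2.14 kcal/mol; chair II is more stable.

2.14 kcal/mol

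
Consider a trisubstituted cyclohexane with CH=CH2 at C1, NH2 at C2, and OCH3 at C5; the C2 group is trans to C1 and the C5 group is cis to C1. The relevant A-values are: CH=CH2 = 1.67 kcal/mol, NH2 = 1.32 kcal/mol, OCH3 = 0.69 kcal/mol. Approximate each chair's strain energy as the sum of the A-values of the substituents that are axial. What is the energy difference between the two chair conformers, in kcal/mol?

Chair I (vinyl axial, amino axial, methoxy axial): E = 3.68 kcal/mol.
Chair II (vinyl equatorial, amino equatorial, methoxy equatorial): E = 0.00 kcal/mol.
ΔE = 3.68 − 0.00 = 3.68 kcal/mol; chair II is more stable.

3.68 kcal/mol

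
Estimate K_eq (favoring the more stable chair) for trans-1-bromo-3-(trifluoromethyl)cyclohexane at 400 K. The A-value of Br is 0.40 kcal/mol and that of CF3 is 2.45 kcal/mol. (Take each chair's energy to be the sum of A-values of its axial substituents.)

K ≈ 13.2

C1 and C3 have the same parity, so for the trans isomer the two substituents are one axial and one equatorial in each chair.
Chair I (bromo axial, trifluoromethyl equatorial): E = 0.40 kcal/mol; chair II (bromo equatorial, trifluoromethyl axial): E = 2.45 kcal/mol.
ΔG = 2.05 kcal/mol between the two chairs.
K = exp(ΔG/RT) with R = 1.987×10⁻³ kcal mol⁻¹ K⁻¹ and T = 400 K gives K ≈ 13.2.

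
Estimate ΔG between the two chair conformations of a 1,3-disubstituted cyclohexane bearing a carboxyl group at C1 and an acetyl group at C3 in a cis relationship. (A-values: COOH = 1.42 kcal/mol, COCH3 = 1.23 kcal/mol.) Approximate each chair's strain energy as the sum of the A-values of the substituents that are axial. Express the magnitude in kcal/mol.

2.65 kcal/mol

C1 and C3 have the same parity, so for the cis isomer the two substituents are e,e in one chair and a,a in the other.
Chair I (carboxyl axial, acetyl axial): E = 2.65 kcal/mol.
Chair II (carboxyl equatorial, acetyl equatorial): E = 0.00 kcal/mol.
ΔE = 2.65 − 0.00 = 2.65 kcal/mol; chair II is more stable.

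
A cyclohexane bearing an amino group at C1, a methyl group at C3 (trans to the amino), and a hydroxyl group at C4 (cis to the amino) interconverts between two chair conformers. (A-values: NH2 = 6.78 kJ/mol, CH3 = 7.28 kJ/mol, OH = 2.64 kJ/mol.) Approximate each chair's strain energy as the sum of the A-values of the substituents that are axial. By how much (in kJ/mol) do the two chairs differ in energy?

Chair I (amino axial, methyl equatorial, hydroxyl equatorial): E = 6.78 kJ/mol.
Chair II (amino equatorial, methyl axial, hydroxyl axial): E = 9.92 kJ/mol.
ΔE = 9.92 − 6.78 = 3.14 kJ/mol; chair I is more stable.

3.14 kJ/mol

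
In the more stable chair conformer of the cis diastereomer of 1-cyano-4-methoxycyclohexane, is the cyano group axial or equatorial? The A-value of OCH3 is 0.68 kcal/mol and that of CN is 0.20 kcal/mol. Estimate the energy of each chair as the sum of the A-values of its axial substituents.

axial

C1 and C4 have opposite parity, so for the cis isomer the two substituents are one axial and one equatorial in each chair.
Chair I (methoxy axial, cyano equatorial): E = 0.68 kcal/mol.
Chair II (methoxy equatorial, cyano axial): E = 0.20 kcal/mol.
Chair II is the more stable (lower-energy) conformer, and in that chair the cyano group is axial.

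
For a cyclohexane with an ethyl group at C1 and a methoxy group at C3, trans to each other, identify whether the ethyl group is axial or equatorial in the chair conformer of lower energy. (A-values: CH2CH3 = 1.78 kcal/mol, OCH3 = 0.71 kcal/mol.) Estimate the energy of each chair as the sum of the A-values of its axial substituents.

equatorial

C1 and C3 have the same parity, so for the trans isomer the two substituents are one axial and one equatorial in each chair.
Chair I (ethyl axial, methoxy equatorial): E = 1.78 kcal/mol.
Chair II (ethyl equatorial, methoxy axial): E = 0.71 kcal/mol.
Chair II is the more stable (lower-energy) conformer, and in that chair the ethyl group is equatorial.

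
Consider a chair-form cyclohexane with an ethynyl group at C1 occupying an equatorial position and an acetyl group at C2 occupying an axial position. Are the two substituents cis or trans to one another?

cis

C1 and C2 have opposite parity, so their axial bonds point in opposite directions.
With opposite-parity carbons, two substituents on the same face are one axial and one equatorial; opposite faces give both axial or both equatorial.
Here the groups are equatorial/axial → same face → cis.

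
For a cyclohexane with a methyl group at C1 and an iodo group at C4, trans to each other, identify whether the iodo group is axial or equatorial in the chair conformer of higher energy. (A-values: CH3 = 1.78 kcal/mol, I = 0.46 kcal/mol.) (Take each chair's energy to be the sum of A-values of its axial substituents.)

axial

C1 and C4 have opposite parity, so for the trans isomer the two substituents are e,e in one chair and a,a in the other.
Chair I (methyl axial, iodo axial): E = 2.24 kcal/mol.
Chair II (methyl equatorial, iodo equatorial): E = 0.00 kcal/mol.
Chair I is the less stable (higher-energy) conformer, and in that chair the iodo group is axial.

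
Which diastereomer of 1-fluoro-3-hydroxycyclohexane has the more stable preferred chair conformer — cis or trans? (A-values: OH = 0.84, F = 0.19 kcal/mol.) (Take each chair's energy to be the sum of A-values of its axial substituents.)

At 1,3 positions (parity same): cis → (e,e or a,a); trans → (a,e or e,a).
Best chair for cis: E = 0.00 kcal/mol; best chair for trans: E = 0.19 kcal/mol.
The cis isomer is lower by 0.19 kcal/mol.

cis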